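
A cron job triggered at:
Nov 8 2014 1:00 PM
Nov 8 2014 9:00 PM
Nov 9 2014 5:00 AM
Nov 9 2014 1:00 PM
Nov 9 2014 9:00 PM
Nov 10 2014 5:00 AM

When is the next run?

Nov 10 2014 1:00 PM

Spacing: 8, 8, 8, 8, 8 h — constant 8 h.
Nov 10 2014 5:00 AM + 8 h = Nov 10 2014 1:00 PM.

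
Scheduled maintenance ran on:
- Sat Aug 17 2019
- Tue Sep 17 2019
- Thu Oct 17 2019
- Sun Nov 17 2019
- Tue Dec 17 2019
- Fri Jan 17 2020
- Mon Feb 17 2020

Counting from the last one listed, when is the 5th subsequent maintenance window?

Each date is the 17th; the gaps (31, 30, 31, 30, 31, 31) track the month lengths.
The rule is the 17th of each month.
March 2020: Tue Mar 17 2020.
Next: April 2020 → Fri Apr 17 2020.
May 2020: Sun May 17 2020.
June 2020: Wed Jun 17 2020.
Next: July 2020 → Fri Jul 17 2020.

Fri Jul 17 2020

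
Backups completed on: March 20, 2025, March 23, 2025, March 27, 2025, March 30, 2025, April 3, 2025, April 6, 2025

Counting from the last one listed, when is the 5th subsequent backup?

Gaps: 3, 4, 3, 4, 3 days — not constant, but cyclic with period 2.
The events fall on every Thursday and Sunday.
The following Thursday is April 10, 2025.
The following Sunday is April 13, 2025.
Next Thursday: April 17, 2025.
The following Sunday is April 20, 2025.
The following Thursday is April 24, 2025.

April 24, 2025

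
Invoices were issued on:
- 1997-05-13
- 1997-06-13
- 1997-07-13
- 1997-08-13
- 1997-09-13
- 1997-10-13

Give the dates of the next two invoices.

1997-11-13, 1997-12-13

Gaps: 31, 30, 31, 31, 30 days — not constant. Every event is on the 13th of the month.
Pattern: the 13th of each month.
November 1997: 1997-11-13.
Next: December 1997 → 1997-12-13.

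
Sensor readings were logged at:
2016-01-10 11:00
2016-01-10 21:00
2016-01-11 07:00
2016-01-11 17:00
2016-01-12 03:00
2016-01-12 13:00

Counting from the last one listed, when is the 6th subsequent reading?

Spacing: 10, 10, 10, 10, 10 h — constant 10 h.
2016-01-12 13:00 + 10 h = 2016-01-12 23:00.
2016-01-12 23:00 + 10 h = 2016-01-13 09:00.
2016-01-13 09:00 + 10 h = 2016-01-13 19:00.
2016-01-13 19:00 + 10 h = 2016-01-14 05:00.
2016-01-14 05:00 + 10 h = 2016-01-14 15:00.
2016-01-14 15:00 + 10 h = 2016-01-15 01:00.

2016-01-15 01:00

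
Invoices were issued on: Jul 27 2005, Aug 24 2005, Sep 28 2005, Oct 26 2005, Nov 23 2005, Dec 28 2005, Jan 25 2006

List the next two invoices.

All dates are Wednesdays, 28, 35, 28, 28, 35, 28 days apart.
Specifically, the 4th Wednesday of each month.
4th Wednesday of February 2006: Feb 22 2006.
4th Wednesday of March 2006: Mar 22 2006.

Feb 22 2006, Mar 22 2006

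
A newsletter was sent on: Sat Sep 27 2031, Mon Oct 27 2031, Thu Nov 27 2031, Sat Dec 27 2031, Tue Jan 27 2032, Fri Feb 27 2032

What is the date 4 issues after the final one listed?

Sun Jun 27 2032

Gaps: 30, 31, 30, 31, 31 days — not constant. Every event is on the 27th of the month.
Pattern: the 27th of each month.
Next: March 2032 → Sat Mar 27 2032.
Next: April 2032 → Tue Apr 27 2032.
Next: May 2032 → Thu May 27 2032.
June 2032: Sun Jun 27 2032.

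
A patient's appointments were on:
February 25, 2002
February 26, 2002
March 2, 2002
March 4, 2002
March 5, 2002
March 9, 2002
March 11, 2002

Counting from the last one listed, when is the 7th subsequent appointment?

Every event lands on a Monday or Tuesday or Saturday (gaps cycle 1, 4, 2, 1, 4, 2).
So the schedule is: every Monday, Tuesday and Saturday.
The following Tuesday is March 12, 2002.
The following Saturday is March 16, 2002.
The following Monday is March 18, 2002.
The following Tuesday is March 19, 2002.
The following Saturday is March 23, 2002.
Next Monday: March 25, 2002.
The following Tuesday is March 26, 2002.

March 26, 2002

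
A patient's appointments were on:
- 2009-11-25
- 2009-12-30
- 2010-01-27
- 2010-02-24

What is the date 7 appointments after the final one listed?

2010-09-29

Every date is a Wednesday; gaps 35, 28, 28 days.
Each is the last Wednesday of its month (at least one falls on the 29th or later, ruling out '4th Wednesday').
Last Wednesday of March 2010: 2010-03-31.
April 2010 ends with Wednesday 2010-04-28.
May 2010 ends with Wednesday 2010-05-26.
Last Wednesday of June 2010: 2010-06-30.
Last Wednesday of July 2010: 2010-07-28.
Last Wednesday of August 2010: 2010-08-25.
September 2010 ends with Wednesday 2010-09-29.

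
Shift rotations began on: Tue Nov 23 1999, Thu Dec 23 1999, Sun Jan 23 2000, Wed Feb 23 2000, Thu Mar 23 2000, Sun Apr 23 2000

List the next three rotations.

Gaps: 30, 31, 31, 29, 31 days — not constant. Every event is on the 23rd of the month.
Pattern: the 23rd of each month.
Next: May 2000 → Tue May 23 2000.
June 2000: Fri Jun 23 2000.
July 2000: Sun Jul 23 2000.

Tue May 23 2000, Fri Jun 23 2000, Sun Jul 23 2000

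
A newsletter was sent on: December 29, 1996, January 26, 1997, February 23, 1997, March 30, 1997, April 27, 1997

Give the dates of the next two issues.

May 25, 1997; June 29, 1997

All Sundays; the gaps (28, 28, 35, 28) vary with month length.
This is the last Sunday of each month.
Last Sunday of May 1997: May 25, 1997.
Last Sunday of June 1997: June 29, 1997.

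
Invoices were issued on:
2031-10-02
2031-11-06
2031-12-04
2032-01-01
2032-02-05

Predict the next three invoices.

All dates are Thursdays, 35, 28, 28, 35 days apart.
Specifically, the 1st Thursday of each month.
1st Thursday of March 2032: 2032-03-04.
April 2032 — 1st Thursday is 2032-04-01.
May 2032 — 1st Thursday is 2032-05-06.

2032-03-04, 2032-04-01, 2032-05-06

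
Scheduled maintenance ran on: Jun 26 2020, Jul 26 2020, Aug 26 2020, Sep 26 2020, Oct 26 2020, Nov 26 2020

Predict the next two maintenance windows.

Dec 26 2020, Jan 26 2021

Gaps: 30, 31, 31, 30, 31 days — not constant. Every event is on the 26th of the month.
Pattern: the 26th of each month.
Next: December 2020 → Dec 26 2020.
Next: January 2021 → Jan 26 2021.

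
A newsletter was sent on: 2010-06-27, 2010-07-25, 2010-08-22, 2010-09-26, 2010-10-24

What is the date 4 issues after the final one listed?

2011-02-27

All dates are Sundays, 28, 28, 35, 28 days apart.
Specifically, the 4th Sunday of each month.
November 2010 — 4th Sunday is 2010-11-28.
4th Sunday of December 2010: 2010-12-26.
January 2011 — 4th Sunday is 2011-01-23.
February 2011 — 4th Sunday is 2011-02-27.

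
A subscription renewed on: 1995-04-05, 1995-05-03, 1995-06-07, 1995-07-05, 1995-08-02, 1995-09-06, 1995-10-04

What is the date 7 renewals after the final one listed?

These are Wednesdays at 28- or 35-day spacing (28, 35, 28, 28, 35, 28).
The pattern: 1st Wednesday of the month.
November 1995 — 1st Wednesday is 1995-11-01.
December 1995 — 1st Wednesday is 1995-12-06.
January 1996 — 1st Wednesday is 1996-01-03.
1st Wednesday of February 1996: 1996-02-07.
March 1996 — 1st Wednesday is 1996-03-06.
1st Wednesday of April 1996: 1996-04-03.
May 1996 — 1st Wednesday is 1996-05-01.

1996-05-01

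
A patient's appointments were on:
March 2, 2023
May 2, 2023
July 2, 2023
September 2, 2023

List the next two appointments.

November 2, 2023; January 2, 2024

Each date is the 2nd; the gaps (61, 61, 62) track the month lengths.
The rule is the 2nd of every 2 months.
November 2023: November 2, 2023.
Next: January 2024 → January 2, 2024.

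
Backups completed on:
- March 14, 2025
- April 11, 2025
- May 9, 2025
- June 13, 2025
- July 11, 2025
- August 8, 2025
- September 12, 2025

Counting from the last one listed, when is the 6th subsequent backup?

All dates are Fridays, 28, 28, 35, 28, 28, 35 days apart.
Specifically, the 2nd Friday of each month.
October 2025 — 2nd Friday is October 10, 2025.
November 2025 — 2nd Friday is November 14, 2025.
2nd Friday of December 2025: December 12, 2025.
2nd Friday of January 2026: January 9, 2026.
2nd Friday of February 2026: February 13, 2026.
2nd Friday of March 2026: March 13, 2026.

March 13, 2026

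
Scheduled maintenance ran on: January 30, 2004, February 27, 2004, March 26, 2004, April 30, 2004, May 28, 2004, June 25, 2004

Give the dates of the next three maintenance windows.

All Fridays; the gaps (28, 28, 35, 28, 28) vary with month length.
This is the last Friday of each month.
July 2004 ends with Friday July 30, 2004.
August 2004 ends with Friday August 27, 2004.
Last Friday of September 2004: September 24, 2004.

July 30, 2004; August 27, 2004; September 24, 2004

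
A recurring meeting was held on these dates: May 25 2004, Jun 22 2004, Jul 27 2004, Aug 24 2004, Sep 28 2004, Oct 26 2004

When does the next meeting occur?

Gaps: 28, 35, 28, 35, 28 days — a mix of 28 and 35. Every date is a Tuesday.
Each is the 4th Tuesday of its month.
November 2004 — 4th Tuesday is Nov 23 2004.

Nov 23 2004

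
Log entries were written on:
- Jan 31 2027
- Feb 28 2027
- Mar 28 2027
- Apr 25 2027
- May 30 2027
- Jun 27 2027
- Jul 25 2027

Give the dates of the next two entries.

Aug 29 2027, Sep 26 2027

All Sundays; the gaps (28, 28, 28, 35, 28, 28) vary with month length.
This is the last Sunday of each month.
Last Sunday of August 2027: Aug 29 2027.
September 2027 ends with Sunday Sep 26 2027.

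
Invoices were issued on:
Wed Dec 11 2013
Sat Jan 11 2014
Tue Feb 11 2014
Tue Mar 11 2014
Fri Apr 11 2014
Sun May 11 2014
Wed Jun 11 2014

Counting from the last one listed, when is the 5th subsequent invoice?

Gaps: 31, 31, 28, 31, 30, 31 days — not constant. Every event is on the 11th of the month.
Pattern: the 11th of each month.
July 2014: Fri Jul 11 2014.
Next: August 2014 → Mon Aug 11 2014.
Next: September 2014 → Thu Sep 11 2014.
Next: October 2014 → Sat Oct 11 2014.
Next: November 2014 → Tue Nov 11 2014.

Tue Nov 11 2014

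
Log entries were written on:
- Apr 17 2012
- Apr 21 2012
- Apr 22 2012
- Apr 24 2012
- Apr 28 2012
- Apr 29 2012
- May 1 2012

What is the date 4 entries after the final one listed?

Gaps: 4, 1, 2, 4, 1, 2 days — not constant, but cyclic with period 3.
The events fall on every Tuesday, Saturday and Sunday.
Next Saturday: May 5 2012.
The following Sunday is May 6 2012.
Next Tuesday: May 8 2012.
The following Saturday is May 12 2012.

May 12 2012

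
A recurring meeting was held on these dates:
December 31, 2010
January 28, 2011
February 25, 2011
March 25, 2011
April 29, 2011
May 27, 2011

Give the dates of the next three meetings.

June 24, 2011; July 29, 2011; August 26, 2011

These are Fridays with 28, 28, 28, 35, 28-day gaps.
Each is the final Friday of its month — December 31, 2010 is past the 28th, so '4th Friday' doesn't fit.
June 2011 ends with Friday June 24, 2011.
Last Friday of July 2011: July 29, 2011.
Last Friday of August 2011: August 26, 2011.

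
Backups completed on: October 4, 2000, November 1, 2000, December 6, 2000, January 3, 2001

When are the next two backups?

These are Wednesdays at 28- or 35-day spacing (28, 35, 28).
The pattern: 1st Wednesday of the month.
1st Wednesday of February 2001: February 7, 2001.
1st Wednesday of March 2001: March 7, 2001.

February 7, 2001; March 7, 2001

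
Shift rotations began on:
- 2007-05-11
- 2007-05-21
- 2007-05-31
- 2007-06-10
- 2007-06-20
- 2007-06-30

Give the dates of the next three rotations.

Every event comes 10 days after the last (10, 10, 10, 10, 10).
2007-06-30 + 10 days = 2007-07-10.
2007-07-10 + 10 days = 2007-07-20.
2007-07-20 + 10 days = 2007-07-30.

2007-07-10, 2007-07-20, 2007-07-30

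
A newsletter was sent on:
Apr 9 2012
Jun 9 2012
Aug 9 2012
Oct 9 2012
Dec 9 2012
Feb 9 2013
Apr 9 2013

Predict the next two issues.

Jun 9 2013, Aug 9 2013

The day-of-month is always 9 (61, 61, 61, 61, 62, 59 days between events).
So this recurs on the 9th of every 2 months.
June 2013: Jun 9 2013.
Next: August 2013 → Aug 9 2013.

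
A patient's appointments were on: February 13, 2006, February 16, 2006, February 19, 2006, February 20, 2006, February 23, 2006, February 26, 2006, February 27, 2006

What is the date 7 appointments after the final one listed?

March 16, 2006

The gap pattern 3, 3, 1, 3, 3, 1 repeats every 3 events.
These are the Mondays, Thursdays and Sundays of each week.
Next Thursday: March 2, 2006.
Next Sunday: March 5, 2006.
Next Monday: March 6, 2006.
Next Thursday: March 9, 2006.
Next Sunday: March 12, 2006.
The following Monday is March 13, 2006.
Next Thursday: March 16, 2006.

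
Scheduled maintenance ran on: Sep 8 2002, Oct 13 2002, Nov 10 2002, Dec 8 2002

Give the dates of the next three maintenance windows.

Jan 12 2003, Feb 9 2003, Mar 9 2003

All dates are Sundays, 35, 28, 28 days apart.
Specifically, the 2nd Sunday of each month.
January 2003 — 2nd Sunday is Jan 12 2003.
2nd Sunday of February 2003: Feb 9 2003.
March 2003 — 2nd Sunday is Mar 9 2003.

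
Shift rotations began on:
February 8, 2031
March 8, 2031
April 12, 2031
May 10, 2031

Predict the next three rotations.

June 14, 2031; July 12, 2031; August 9, 2031

These are Saturdays at 28- or 35-day spacing (28, 35, 28).
The pattern: 2nd Saturday of the month.
2nd Saturday of June 2031: June 14, 2031.
July 2031 — 2nd Saturday is July 12, 2031.
August 2031 — 2nd Saturday is August 9, 2031.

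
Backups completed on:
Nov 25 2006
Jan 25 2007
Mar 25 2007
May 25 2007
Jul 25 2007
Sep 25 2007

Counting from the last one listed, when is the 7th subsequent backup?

Each date is the 25th; the gaps (61, 59, 61, 61, 62) track the month lengths.
The rule is the 25th of every 2 months.
Next: November 2007 → Nov 25 2007.
January 2008: Jan 25 2008.
March 2008: Mar 25 2008.
May 2008: May 25 2008.
July 2008: Jul 25 2008.
September 2008: Sep 25 2008.
November 2008: Nov 25 2008.

Nov 25 2008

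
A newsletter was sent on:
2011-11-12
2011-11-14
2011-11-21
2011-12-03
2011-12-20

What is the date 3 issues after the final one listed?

2012-03-10

Intervals are 2, 7, 12, 17 days — an arithmetic progression with common difference 5.
Next gap: 22 days. 2011-12-20 + 22 days = 2012-01-11.
Next gap: 27 days. 2012-01-11 + 27 days = 2012-02-07.
Next gap: 32 days. 2012-02-07 + 32 days = 2012-03-10.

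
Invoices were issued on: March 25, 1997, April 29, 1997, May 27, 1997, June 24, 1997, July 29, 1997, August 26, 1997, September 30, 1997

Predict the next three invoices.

October 28, 1997; November 25, 1997; December 30, 1997

These are Tuesdays with 35, 28, 28, 35, 28, 35-day gaps.
Each is the final Tuesday of its month — April 29, 1997 is past the 28th, so '4th Tuesday' doesn't fit.
October 1997 ends with Tuesday October 28, 1997.
Last Tuesday of November 1997: November 25, 1997.
Last Tuesday of December 1997: December 30, 1997.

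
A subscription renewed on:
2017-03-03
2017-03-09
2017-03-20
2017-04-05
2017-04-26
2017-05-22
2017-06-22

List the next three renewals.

The spacing grows by 5 each time: 6, 11, 16, 21, 26, 31 days.
Next gap: 36 days. 2017-06-22 + 36 days = 2017-07-28.
Next gap: 41 days. 2017-07-28 + 41 days = 2017-09-07.
Next gap: 46 days. 2017-09-07 + 46 days = 2017-10-23.

2017-07-28, 2017-09-07, 2017-10-23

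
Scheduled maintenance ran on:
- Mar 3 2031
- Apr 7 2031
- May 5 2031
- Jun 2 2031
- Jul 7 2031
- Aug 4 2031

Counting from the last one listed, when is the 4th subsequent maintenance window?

Dec 1 2031

Gaps: 35, 28, 28, 35, 28 days — a mix of 28 and 35. Every date is a Monday.
Each is the 1st Monday of its month.
1st Monday of September 2031: Sep 1 2031.
October 2031 — 1st Monday is Oct 6 2031.
1st Monday of November 2031: Nov 3 2031.
1st Monday of December 2031: Dec 1 2031.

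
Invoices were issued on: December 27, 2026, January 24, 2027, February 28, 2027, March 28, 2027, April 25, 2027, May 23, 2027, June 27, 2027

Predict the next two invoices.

July 25, 2027; August 22, 2027

All dates are Sundays, 28, 35, 28, 28, 28, 35 days apart.
Specifically, the 4th Sunday of each month.
4th Sunday of July 2027: July 25, 2027.
August 2027 — 4th Sunday is August 22, 2027.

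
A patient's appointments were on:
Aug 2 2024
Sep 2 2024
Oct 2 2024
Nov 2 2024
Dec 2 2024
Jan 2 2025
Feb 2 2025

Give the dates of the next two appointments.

Mar 2 2025, Apr 2 2025

Gaps: 31, 30, 31, 30, 31, 31 days — not constant. Every event is on the 2nd of the month.
Pattern: the 2nd of each month.
March 2025: Mar 2 2025.
April 2025: Apr 2 2025.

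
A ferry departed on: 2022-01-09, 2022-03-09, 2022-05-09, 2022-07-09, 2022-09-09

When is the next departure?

2022-11-09

Gaps: 59, 61, 61, 62 days — not constant. Every event is on the 9th of the month.
Pattern: the 9th of every 2 months.
Next: November 2022 → 2022-11-09.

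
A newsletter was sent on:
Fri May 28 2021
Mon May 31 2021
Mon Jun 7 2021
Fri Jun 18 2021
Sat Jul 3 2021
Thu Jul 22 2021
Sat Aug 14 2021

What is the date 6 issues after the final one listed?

Intervals are 3, 7, 11, 15, 19, 23 days — an arithmetic progression with common difference 4.
Next gap: 27 days. Sat Aug 14 2021 + 27 days = Fri Sep 10 2021.
Next gap: 31 days. Fri Sep 10 2021 + 31 days = Mon Oct 11 2021.
Next gap: 35 days. Mon Oct 11 2021 + 35 days = Mon Nov 15 2021.
Next gap: 39 days. Mon Nov 15 2021 + 39 days = Fri Dec 24 2021.
Next gap: 43 days. Fri Dec 24 2021 + 43 days = Sat Feb 5 2022.
Next gap: 47 days. Sat Feb 5 2022 + 47 days = Thu Mar 24 2022.

Thu Mar 24 2022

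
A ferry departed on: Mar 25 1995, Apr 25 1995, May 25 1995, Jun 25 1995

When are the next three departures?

Jul 25 1995, Aug 25 1995, Sep 25 1995

Gaps: 31, 30, 31 days — not constant. Every event is on the 25th of the month.
Pattern: the 25th of each month.
Next: July 1995 → Jul 25 1995.
August 1995: Aug 25 1995.
Next: September 1995 → Sep 25 1995.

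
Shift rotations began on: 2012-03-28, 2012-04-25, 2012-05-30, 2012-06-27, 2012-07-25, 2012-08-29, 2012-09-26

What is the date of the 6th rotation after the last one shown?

2013-03-27

All Wednesdays; the gaps (28, 35, 28, 28, 35, 28) vary with month length.
This is the last Wednesday of each month.
October 2012 ends with Wednesday 2012-10-31.
Last Wednesday of November 2012: 2012-11-28.
Last Wednesday of December 2012: 2012-12-26.
January 2013 ends with Wednesday 2013-01-30.
February 2013 ends with Wednesday 2013-02-27.
March 2013 ends with Wednesday 2013-03-27.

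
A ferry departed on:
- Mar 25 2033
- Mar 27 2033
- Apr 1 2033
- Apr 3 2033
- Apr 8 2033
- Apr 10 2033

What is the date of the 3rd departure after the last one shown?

Gaps: 2, 5, 2, 5, 2 days — not constant, but cyclic with period 2.
The events fall on every Friday and Sunday.
The following Friday is Apr 15 2033.
The following Sunday is Apr 17 2033.
The following Friday is Apr 22 2033.

Apr 22 2033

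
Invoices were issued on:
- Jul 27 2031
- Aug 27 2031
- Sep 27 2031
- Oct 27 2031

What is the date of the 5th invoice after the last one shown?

Mar 27 2032

Gaps: 31, 31, 30 days — not constant. Every event is on the 27th of the month.
Pattern: the 27th of each month.
November 2031: Nov 27 2031.
Next: December 2031 → Dec 27 2031.
January 2032: Jan 27 2032.
Next: February 2032 → Feb 27 2032.
March 2032: Mar 27 2032.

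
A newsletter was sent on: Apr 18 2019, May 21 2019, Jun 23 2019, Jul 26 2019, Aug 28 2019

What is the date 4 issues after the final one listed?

Gaps between consecutive events: 33, 33, 33, 33 days — a constant 33-day interval.
Aug 28 2019 + 33 days = Sep 30 2019.
Sep 30 2019 + 33 days = Nov 2 2019.
Nov 2 2019 + 33 days = Dec 5 2019.
Dec 5 2019 + 33 days = Jan 7 2020.

Jan 7 2020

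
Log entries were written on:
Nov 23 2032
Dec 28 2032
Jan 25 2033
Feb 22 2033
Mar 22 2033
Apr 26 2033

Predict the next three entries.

These are Tuesdays at 28- or 35-day spacing (35, 28, 28, 28, 35).
The pattern: 4th Tuesday of the month.
May 2033 — 4th Tuesday is May 24 2033.
4th Tuesday of June 2033: Jun 28 2033.
4th Tuesday of July 2033: Jul 26 2033.

May 24 2033, Jun 28 2033, Jul 26 2033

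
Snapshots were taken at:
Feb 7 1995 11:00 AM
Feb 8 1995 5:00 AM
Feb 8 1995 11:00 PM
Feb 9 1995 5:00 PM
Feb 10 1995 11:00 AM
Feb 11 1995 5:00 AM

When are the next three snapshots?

The interval is a steady 18 hours (18, 18, 18, 18, 18).
Feb 11 1995 5:00 AM + 18 h = Feb 11 1995 11:00 PM.
Feb 11 1995 11:00 PM + 18 h = Feb 12 1995 5:00 PM.
Feb 12 1995 5:00 PM + 18 h = Feb 13 1995 11:00 AM.

Feb 11 1995 11:00 PM, Feb 12 1995 5:00 PM, Feb 13 1995 11:00 AM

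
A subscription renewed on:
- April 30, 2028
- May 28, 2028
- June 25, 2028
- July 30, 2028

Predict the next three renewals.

All Sundays; the gaps (28, 28, 35) vary with month length.
This is the last Sunday of each month.
Last Sunday of August 2028: August 27, 2028.
September 2028 ends with Sunday September 24, 2028.
Last Sunday of October 2028: October 29, 2028.

August 27, 2028; September 24, 2028; October 29, 2028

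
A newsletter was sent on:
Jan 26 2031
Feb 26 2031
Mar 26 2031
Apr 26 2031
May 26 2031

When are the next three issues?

Jun 26 2031, Jul 26 2031, Aug 26 2031

Gaps: 31, 28, 31, 30 days — not constant. Every event is on the 26th of the month.
Pattern: the 26th of each month.
Next: June 2031 → Jun 26 2031.
July 2031: Jul 26 2031.
August 2031: Aug 26 2031.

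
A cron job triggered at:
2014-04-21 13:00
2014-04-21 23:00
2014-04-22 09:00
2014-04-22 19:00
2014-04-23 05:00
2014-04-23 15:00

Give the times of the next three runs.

Gaps: 10, 10, 10, 10, 10 hours — each event is 10 hours after the previous one.
2014-04-23 15:00 + 10 h = 2014-04-24 01:00.
2014-04-24 01:00 + 10 h = 2014-04-24 11:00.
2014-04-24 11:00 + 10 h = 2014-04-24 21:00.

2014-04-24 01:00, 2014-04-24 11:00, 2014-04-24 21:00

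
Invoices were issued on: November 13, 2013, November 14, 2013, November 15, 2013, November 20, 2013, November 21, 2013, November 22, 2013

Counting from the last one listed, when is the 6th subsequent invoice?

Every event lands on a Wednesday or Thursday or Friday (gaps cycle 1, 1, 5, 1, 1).
So the schedule is: every Wednesday, Thursday and Friday.
The following Wednesday is November 27, 2013.
The following Thursday is November 28, 2013.
Next Friday: November 29, 2013.
The following Wednesday is December 4, 2013.
The following Thursday is December 5, 2013.
The following Friday is December 6, 2013.

December 6, 2013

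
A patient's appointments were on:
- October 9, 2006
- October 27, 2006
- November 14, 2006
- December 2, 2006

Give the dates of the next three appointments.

December 20, 2006; January 7, 2007; January 25, 2007

Gaps between consecutive events: 18, 18, 18 days — a constant 18-day interval.
December 2, 2006 + 18 days = December 20, 2006.
December 20, 2006 + 18 days = January 7, 2007.
January 7, 2007 + 18 days = January 25, 2007.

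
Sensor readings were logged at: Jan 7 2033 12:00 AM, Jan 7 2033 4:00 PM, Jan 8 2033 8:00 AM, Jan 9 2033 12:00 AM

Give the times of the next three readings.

The interval is a steady 16 hours (16, 16, 16).
Jan 9 2033 12:00 AM + 16 h = Jan 9 2033 4:00 PM.
Jan 9 2033 4:00 PM + 16 h = Jan 10 2033 8:00 AM.
Jan 10 2033 8:00 AM + 16 h = Jan 11 2033 12:00 AM.

Jan 9 2033 4:00 PM, Jan 10 2033 8:00 AM, Jan 11 2033 12:00 AM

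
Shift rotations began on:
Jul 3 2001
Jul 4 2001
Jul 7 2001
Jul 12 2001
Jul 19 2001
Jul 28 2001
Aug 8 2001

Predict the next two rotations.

Aug 21 2001, Sep 5 2001

Intervals are 1, 3, 5, 7, 9, 11 days — an arithmetic progression with common difference 2.
Next gap: 13 days. Aug 8 2001 + 13 days = Aug 21 2001.
Next gap: 15 days. Aug 21 2001 + 15 days = Sep 5 2001.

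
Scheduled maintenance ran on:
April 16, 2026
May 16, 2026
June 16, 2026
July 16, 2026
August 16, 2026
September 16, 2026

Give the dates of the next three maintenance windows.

The day-of-month is always 16 (30, 31, 30, 31, 31 days between events).
So this recurs on the 16th of each month.
Next: October 2026 → October 16, 2026.
November 2026: November 16, 2026.
Next: December 2026 → December 16, 2026.

October 16, 2026; November 16, 2026; December 16, 2026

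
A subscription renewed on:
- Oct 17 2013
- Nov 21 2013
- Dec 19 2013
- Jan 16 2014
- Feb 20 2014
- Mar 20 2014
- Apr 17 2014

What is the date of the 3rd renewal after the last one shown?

Jul 17 2014

All dates are Thursdays, 35, 28, 28, 35, 28, 28 days apart.
Specifically, the 3rd Thursday of each month.
May 2014 — 3rd Thursday is May 15 2014.
June 2014 — 3rd Thursday is Jun 19 2014.
July 2014 — 3rd Thursday is Jul 17 2014.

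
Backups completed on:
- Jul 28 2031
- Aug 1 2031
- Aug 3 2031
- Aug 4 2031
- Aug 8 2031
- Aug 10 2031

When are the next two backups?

The gap pattern 4, 2, 1, 4, 2 repeats every 3 events.
These are the Mondays, Fridays and Sundays of each week.
Next Monday: Aug 11 2031.
The following Friday is Aug 15 2031.

Aug 11 2031, Aug 15 2031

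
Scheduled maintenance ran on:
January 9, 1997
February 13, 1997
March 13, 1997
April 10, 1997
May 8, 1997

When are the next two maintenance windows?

June 12, 1997; July 10, 1997

Gaps: 35, 28, 28, 28 days — a mix of 28 and 35. Every date is a Thursday.
Each is the 2nd Thursday of its month.
June 1997 — 2nd Thursday is June 12, 1997.
July 1997 — 2nd Thursday is July 10, 1997.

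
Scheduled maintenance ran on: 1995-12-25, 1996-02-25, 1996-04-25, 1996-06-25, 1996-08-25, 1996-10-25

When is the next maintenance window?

Each date is the 25th; the gaps (62, 60, 61, 61, 61) track the month lengths.
The rule is the 25th of every 2 months.
December 1996: 1996-12-25.

1996-12-25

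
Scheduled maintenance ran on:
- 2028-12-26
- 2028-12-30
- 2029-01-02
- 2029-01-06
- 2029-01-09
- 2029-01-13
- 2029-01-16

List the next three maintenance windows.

2029-01-20, 2029-01-23, 2029-01-27

Every event lands on a Tuesday or Saturday (gaps cycle 4, 3, 4, 3, 4, 3).
So the schedule is: every Tuesday and Saturday.
Next Saturday: 2029-01-20.
The following Tuesday is 2029-01-23.
The following Saturday is 2029-01-27.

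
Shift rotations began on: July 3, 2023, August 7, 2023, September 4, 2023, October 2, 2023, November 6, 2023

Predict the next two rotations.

December 4, 2023; January 1, 2024

All dates are Mondays, 35, 28, 28, 35 days apart.
Specifically, the 1st Monday of each month.
1st Monday of December 2023: December 4, 2023.
January 2024 — 1st Monday is January 1, 2024.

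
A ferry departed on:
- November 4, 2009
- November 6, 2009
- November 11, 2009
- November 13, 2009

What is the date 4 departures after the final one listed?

Gaps: 2, 5, 2 days — not constant, but cyclic with period 2.
The events fall on every Wednesday and Friday.
Next Wednesday: November 18, 2009.
The following Friday is November 20, 2009.
The following Wednesday is November 25, 2009.
The following Friday is November 27, 2009.

November 27, 2009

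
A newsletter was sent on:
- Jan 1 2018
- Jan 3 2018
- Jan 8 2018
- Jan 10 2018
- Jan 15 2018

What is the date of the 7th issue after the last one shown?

Feb 7 2018

Every event lands on a Monday or Wednesday (gaps cycle 2, 5, 2, 5).
So the schedule is: every Monday and Wednesday.
Next Wednesday: Jan 17 2018.
The following Monday is Jan 22 2018.
The following Wednesday is Jan 24 2018.
Next Monday: Jan 29 2018.
Next Wednesday: Jan 31 2018.
Next Monday: Feb 5 2018.
Next Wednesday: Feb 7 2018.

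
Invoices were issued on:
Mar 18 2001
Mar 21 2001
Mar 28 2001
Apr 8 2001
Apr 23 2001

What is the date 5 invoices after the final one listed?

Intervals are 3, 7, 11, 15 days — an arithmetic progression with common difference 4.
Next gap: 19 days. Apr 23 2001 + 19 days = May 12 2001.
Next gap: 23 days. May 12 2001 + 23 days = Jun 4 2001.
Next gap: 27 days. Jun 4 2001 + 27 days = Jul 1 2001.
Next gap: 31 days. Jul 1 2001 + 31 days = Aug 1 2001.
Next gap: 35 days. Aug 1 2001 + 35 days = Sep 5 2001.

Sep 5 2001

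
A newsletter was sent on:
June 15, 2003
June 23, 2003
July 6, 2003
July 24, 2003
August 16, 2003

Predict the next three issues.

September 13, 2003; October 16, 2003; November 23, 2003

The spacing grows by 5 each time: 8, 13, 18, 23 days.
Next gap: 28 days. August 16, 2003 + 28 days = September 13, 2003.
Next gap: 33 days. September 13, 2003 + 33 days = October 16, 2003.
Next gap: 38 days. October 16, 2003 + 38 days = November 23, 2003.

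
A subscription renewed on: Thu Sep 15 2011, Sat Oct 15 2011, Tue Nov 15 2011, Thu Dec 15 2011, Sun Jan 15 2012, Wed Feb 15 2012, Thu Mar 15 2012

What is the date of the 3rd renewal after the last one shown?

Fri Jun 15 2012

Each date is the 15th; the gaps (30, 31, 30, 31, 31, 29) track the month lengths.
The rule is the 15th of each month.
Next: April 2012 → Sun Apr 15 2012.
May 2012: Tue May 15 2012.
Next: June 2012 → Fri Jun 15 2012.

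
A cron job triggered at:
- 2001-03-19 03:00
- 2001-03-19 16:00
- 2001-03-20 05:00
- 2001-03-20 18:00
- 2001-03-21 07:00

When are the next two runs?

Gaps: 13, 13, 13, 13 hours — each event is 13 hours after the previous one.
2001-03-21 07:00 + 13 h = 2001-03-21 20:00.
2001-03-21 20:00 + 13 h = 2001-03-22 09:00.

2001-03-21 20:00, 2001-03-22 09:00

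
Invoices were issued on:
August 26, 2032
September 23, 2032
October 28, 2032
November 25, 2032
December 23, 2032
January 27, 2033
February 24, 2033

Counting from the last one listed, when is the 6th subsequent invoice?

August 25, 2033

Gaps: 28, 35, 28, 28, 35, 28 days — a mix of 28 and 35. Every date is a Thursday.
Each is the 4th Thursday of its month.
March 2033 — 4th Thursday is March 24, 2033.
April 2033 — 4th Thursday is April 28, 2033.
4th Thursday of May 2033: May 26, 2033.
4th Thursday of June 2033: June 23, 2033.
July 2033 — 4th Thursday is July 28, 2033.
4th Thursday of August 2033: August 25, 2033.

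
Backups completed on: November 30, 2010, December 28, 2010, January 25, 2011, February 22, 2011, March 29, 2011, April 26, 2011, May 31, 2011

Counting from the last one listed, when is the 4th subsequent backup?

All Tuesdays; the gaps (28, 28, 28, 35, 28, 35) vary with month length.
This is the last Tuesday of each month.
June 2011 ends with Tuesday June 28, 2011.
July 2011 ends with Tuesday July 26, 2011.
August 2011 ends with Tuesday August 30, 2011.
Last Tuesday of September 2011: September 27, 2011.

September 27, 2011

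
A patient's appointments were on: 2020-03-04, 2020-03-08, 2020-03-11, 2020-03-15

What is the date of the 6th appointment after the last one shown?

2020-04-05

The gap pattern 4, 3, 4 repeats every 2 events.
These are the Wednesdays and Sundays of each week.
The following Wednesday is 2020-03-18.
The following Sunday is 2020-03-22.
Next Wednesday: 2020-03-25.
The following Sunday is 2020-03-29.
Next Wednesday: 2020-04-01.
Next Sunday: 2020-04-05.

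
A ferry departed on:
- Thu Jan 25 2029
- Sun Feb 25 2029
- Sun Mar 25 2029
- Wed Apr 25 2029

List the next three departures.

The day-of-month is always 25 (31, 28, 31 days between events).
So this recurs on the 25th of each month.
Next: May 2029 → Fri May 25 2029.
Next: June 2029 → Mon Jun 25 2029.
July 2029: Wed Jul 25 2029.

Fri May 25 2029, Mon Jun 25 2029, Wed Jul 25 2029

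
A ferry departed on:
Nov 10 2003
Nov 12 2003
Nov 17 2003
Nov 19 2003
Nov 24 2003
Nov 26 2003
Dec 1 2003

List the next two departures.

Dec 3 2003, Dec 8 2003

Gaps: 2, 5, 2, 5, 2, 5 days — not constant, but cyclic with period 2.
The events fall on every Monday and Wednesday.
The following Wednesday is Dec 3 2003.
Next Monday: Dec 8 2003.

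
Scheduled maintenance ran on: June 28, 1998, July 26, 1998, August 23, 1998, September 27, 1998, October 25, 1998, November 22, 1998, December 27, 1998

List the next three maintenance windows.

January 24, 1999; February 28, 1999; March 28, 1999

Gaps: 28, 28, 35, 28, 28, 35 days — a mix of 28 and 35. Every date is a Sunday.
Each is the 4th Sunday of its month.
4th Sunday of January 1999: January 24, 1999.
February 1999 — 4th Sunday is February 28, 1999.
4th Sunday of March 1999: March 28, 1999.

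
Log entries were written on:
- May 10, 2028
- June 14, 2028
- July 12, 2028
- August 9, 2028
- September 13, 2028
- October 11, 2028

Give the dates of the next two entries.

All dates are Wednesdays, 35, 28, 28, 35, 28 days apart.
Specifically, the 2nd Wednesday of each month.
November 2028 — 2nd Wednesday is November 8, 2028.
2nd Wednesday of December 2028: December 13, 2028.

November 8, 2028; December 13, 2028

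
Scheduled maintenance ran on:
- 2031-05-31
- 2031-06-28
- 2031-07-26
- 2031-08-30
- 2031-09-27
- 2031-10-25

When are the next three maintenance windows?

2031-11-29, 2031-12-27, 2032-01-31

All Saturdays; the gaps (28, 28, 35, 28, 28) vary with month length.
This is the last Saturday of each month.
November 2031 ends with Saturday 2031-11-29.
December 2031 ends with Saturday 2031-12-27.
January 2032 ends with Saturday 2032-01-31.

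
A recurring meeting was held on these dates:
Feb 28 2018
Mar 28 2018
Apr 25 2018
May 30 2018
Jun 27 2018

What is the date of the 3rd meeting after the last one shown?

Every date is a Wednesday; gaps 28, 28, 35, 28 days.
Each is the last Wednesday of its month (at least one falls on the 29th or later, ruling out '4th Wednesday').
July 2018 ends with Wednesday Jul 25 2018.
Last Wednesday of August 2018: Aug 29 2018.
September 2018 ends with Wednesday Sep 26 2018.

Sep 26 2018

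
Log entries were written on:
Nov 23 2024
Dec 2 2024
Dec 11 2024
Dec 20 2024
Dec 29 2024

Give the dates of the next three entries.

Gaps between consecutive events: 9, 9, 9, 9 days — a constant 9-day interval.
Dec 29 2024 + 9 days = Jan 7 2025.
Jan 7 2025 + 9 days = Jan 16 2025.
Jan 16 2025 + 9 days = Jan 25 2025.

Jan 7 2025, Jan 16 2025, Jan 25 2025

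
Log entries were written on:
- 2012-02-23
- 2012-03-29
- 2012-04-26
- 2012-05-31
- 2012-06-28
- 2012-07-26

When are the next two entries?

All Thursdays; the gaps (35, 28, 35, 28, 28) vary with month length.
This is the last Thursday of each month.
Last Thursday of August 2012: 2012-08-30.
September 2012 ends with Thursday 2012-09-27.

2012-08-30, 2012-09-27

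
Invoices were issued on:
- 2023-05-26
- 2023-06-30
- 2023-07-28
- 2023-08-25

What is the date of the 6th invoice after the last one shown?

2024-02-23

Every date is a Friday; gaps 35, 28, 28 days.
Each is the last Friday of its month (at least one falls on the 29th or later, ruling out '4th Friday').
Last Friday of September 2023: 2023-09-29.
Last Friday of October 2023: 2023-10-27.
Last Friday of November 2023: 2023-11-24.
Last Friday of December 2023: 2023-12-29.
January 2024 ends with Friday 2024-01-26.
Last Friday of February 2024: 2024-02-23.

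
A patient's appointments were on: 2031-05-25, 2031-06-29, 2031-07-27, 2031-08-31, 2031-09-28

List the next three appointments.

2031-10-26, 2031-11-30, 2031-12-28

Every date is a Sunday; gaps 35, 28, 35, 28 days.
Each is the last Sunday of its month (at least one falls on the 29th or later, ruling out '4th Sunday').
October 2031 ends with Sunday 2031-10-26.
Last Sunday of November 2031: 2031-11-30.
December 2031 ends with Sunday 2031-12-28.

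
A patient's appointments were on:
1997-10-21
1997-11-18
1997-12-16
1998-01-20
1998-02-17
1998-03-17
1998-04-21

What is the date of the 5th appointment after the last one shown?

Gaps: 28, 28, 35, 28, 28, 35 days — a mix of 28 and 35. Every date is a Tuesday.
Each is the 3rd Tuesday of its month.
May 1998 — 3rd Tuesday is 1998-05-19.
June 1998 — 3rd Tuesday is 1998-06-16.
3rd Tuesday of July 1998: 1998-07-21.
3rd Tuesday of August 1998: 1998-08-18.
3rd Tuesday of September 1998: 1998-09-15.

1998-09-15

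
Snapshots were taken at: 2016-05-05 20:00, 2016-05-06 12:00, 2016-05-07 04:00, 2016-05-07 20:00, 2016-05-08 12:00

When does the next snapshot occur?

2016-05-09 04:00

The interval is a steady 16 hours (16, 16, 16, 16).
2016-05-08 12:00 + 16 h = 2016-05-09 04:00.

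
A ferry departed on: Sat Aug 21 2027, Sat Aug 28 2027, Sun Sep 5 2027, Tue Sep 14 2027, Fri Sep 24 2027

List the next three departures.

The spacing grows by 1 each time: 7, 8, 9, 10 days.
Next gap: 11 days. Fri Sep 24 2027 + 11 days = Tue Oct 5 2027.
Next gap: 12 days. Tue Oct 5 2027 + 12 days = Sun Oct 17 2027.
Next gap: 13 days. Sun Oct 17 2027 + 13 days = Sat Oct 30 2027.

Tue Oct 5 2027, Sun Oct 17 2027, Sat Oct 30 2027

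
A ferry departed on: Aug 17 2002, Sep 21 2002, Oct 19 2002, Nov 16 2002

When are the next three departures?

These are Saturdays at 28- or 35-day spacing (35, 28, 28).
The pattern: 3rd Saturday of the month.
3rd Saturday of December 2002: Dec 21 2002.
3rd Saturday of January 2003: Jan 18 2003.
February 2003 — 3rd Saturday is Feb 15 2003.

Dec 21 2002, Jan 18 2003, Feb 15 2003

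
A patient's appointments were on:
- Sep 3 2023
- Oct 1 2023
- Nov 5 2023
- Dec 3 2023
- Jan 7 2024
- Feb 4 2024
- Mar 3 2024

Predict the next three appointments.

Apr 7 2024, May 5 2024, Jun 2 2024

All dates are Sundays, 28, 35, 28, 35, 28, 28 days apart.
Specifically, the 1st Sunday of each month.
1st Sunday of April 2024: Apr 7 2024.
May 2024 — 1st Sunday is May 5 2024.
June 2024 — 1st Sunday is Jun 2 2024.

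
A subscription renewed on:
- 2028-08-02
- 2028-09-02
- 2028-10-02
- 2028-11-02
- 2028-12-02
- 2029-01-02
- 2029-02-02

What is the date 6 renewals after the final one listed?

2029-08-02

Gaps: 31, 30, 31, 30, 31, 31 days — not constant. Every event is on the 2nd of the month.
Pattern: the 2nd of each month.
March 2029: 2029-03-02.
April 2029: 2029-04-02.
May 2029: 2029-05-02.
June 2029: 2029-06-02.
July 2029: 2029-07-02.
August 2029: 2029-08-02.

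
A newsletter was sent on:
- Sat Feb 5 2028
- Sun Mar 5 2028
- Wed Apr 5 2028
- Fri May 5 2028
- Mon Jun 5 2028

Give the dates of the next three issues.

Wed Jul 5 2028, Sat Aug 5 2028, Tue Sep 5 2028

Gaps: 29, 31, 30, 31 days — not constant. Every event is on the 5th of the month.
Pattern: the 5th of each month.
Next: July 2028 → Wed Jul 5 2028.
Next: August 2028 → Sat Aug 5 2028.
September 2028: Tue Sep 5 2028.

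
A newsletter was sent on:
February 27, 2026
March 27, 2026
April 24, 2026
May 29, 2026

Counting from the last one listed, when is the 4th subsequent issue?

September 25, 2026

All Fridays; the gaps (28, 28, 35) vary with month length.
This is the last Friday of each month.
Last Friday of June 2026: June 26, 2026.
Last Friday of July 2026: July 31, 2026.
Last Friday of August 2026: August 28, 2026.
Last Friday of September 2026: September 25, 2026.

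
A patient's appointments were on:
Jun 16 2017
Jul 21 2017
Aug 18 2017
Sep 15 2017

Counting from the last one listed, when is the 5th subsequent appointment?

Feb 16 2018

Gaps: 35, 28, 28 days — a mix of 28 and 35. Every date is a Friday.
Each is the 3rd Friday of its month.
3rd Friday of October 2017: Oct 20 2017.
November 2017 — 3rd Friday is Nov 17 2017.
December 2017 — 3rd Friday is Dec 15 2017.
3rd Friday of January 2018: Jan 19 2018.
3rd Friday of February 2018: Feb 16 2018.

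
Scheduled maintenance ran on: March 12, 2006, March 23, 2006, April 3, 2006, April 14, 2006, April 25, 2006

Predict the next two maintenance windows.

The spacing is 11, 11, 11, 11 days — always 11 days.
April 25, 2006 + 11 days = May 6, 2006.
May 6, 2006 + 11 days = May 17, 2006.

May 6, 2006; May 17, 2006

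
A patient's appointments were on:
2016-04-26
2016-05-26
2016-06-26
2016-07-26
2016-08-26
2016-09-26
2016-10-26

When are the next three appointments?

Gaps: 30, 31, 30, 31, 31, 30 days — not constant. Every event is on the 26th of the month.
Pattern: the 26th of each month.
November 2016: 2016-11-26.
December 2016: 2016-12-26.
January 2017: 2017-01-26.

2016-11-26, 2016-12-26, 2017-01-26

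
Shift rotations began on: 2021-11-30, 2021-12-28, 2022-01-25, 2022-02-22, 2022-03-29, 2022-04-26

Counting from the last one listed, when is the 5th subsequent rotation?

2022-09-27

All Tuesdays; the gaps (28, 28, 28, 35, 28) vary with month length.
This is the last Tuesday of each month.
May 2022 ends with Tuesday 2022-05-31.
June 2022 ends with Tuesday 2022-06-28.
Last Tuesday of July 2022: 2022-07-26.
August 2022 ends with Tuesday 2022-08-30.
September 2022 ends with Tuesday 2022-09-27.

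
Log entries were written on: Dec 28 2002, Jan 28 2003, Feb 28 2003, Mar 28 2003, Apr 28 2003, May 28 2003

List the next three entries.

Jun 28 2003, Jul 28 2003, Aug 28 2003

The day-of-month is always 28 (31, 31, 28, 31, 30 days between events).
So this recurs on the 28th of each month.
Next: June 2003 → Jun 28 2003.
Next: July 2003 → Jul 28 2003.
Next: August 2003 → Aug 28 2003.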